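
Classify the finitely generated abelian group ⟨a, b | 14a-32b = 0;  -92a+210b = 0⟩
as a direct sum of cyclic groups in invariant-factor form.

Answer: M ≅ ℤ/2 ⊕ ℤ/2

Derivation:
rank_ℚ(R)=2; free=2−2=0
SNF(R) diag = [2, 2] → torsion [2, 2]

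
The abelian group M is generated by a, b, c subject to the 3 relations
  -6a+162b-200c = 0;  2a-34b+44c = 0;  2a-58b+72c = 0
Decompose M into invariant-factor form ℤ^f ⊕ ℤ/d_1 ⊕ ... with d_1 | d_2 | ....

Answer: M ≅ ℤ/2 ⊕ ℤ/4 ⊕ ℤ/12

Derivation:
rank_ℚ(R)=3; free=3−3=0
SNF(R) diag = [2, 4, 12] → torsion [2, 4, 12]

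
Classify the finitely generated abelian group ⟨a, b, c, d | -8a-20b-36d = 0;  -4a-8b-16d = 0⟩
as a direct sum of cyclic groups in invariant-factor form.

rank_ℚ(R)=2; free=4−2=2
SNF(R) diag = [4, 4] → torsion [4, 4]

Answer: M ≅ ℤ^2 ⊕ ℤ/4 ⊕ ℤ/4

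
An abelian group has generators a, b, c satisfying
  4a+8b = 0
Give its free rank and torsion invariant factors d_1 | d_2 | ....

Answer: M ≅ ℤ^2 ⊕ ℤ/4

Derivation:
rank_ℚ(R)=1; free=3−1=2
SNF(R) diag = [4] → torsion [4]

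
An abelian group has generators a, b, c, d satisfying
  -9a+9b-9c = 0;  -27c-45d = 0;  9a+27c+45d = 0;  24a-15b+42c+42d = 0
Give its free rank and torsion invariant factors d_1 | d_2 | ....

rank_ℚ(R)=4; free=4−4=0
SNF(R) diag = [3, 9, 9, 27] → torsion [3, 9, 9, 27]

Answer: M ≅ ℤ/3 ⊕ ℤ/9 ⊕ ℤ/9 ⊕ ℤ/27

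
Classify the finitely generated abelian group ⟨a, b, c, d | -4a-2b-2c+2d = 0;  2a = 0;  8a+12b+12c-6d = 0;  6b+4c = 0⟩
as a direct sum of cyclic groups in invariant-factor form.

rank_ℚ(R)=4; free=4−4=0
SNF(R) diag = [2, 2, 2, 6] → torsion [2, 2, 2, 6]

Answer: M ≅ ℤ/2 ⊕ ℤ/2 ⊕ ℤ/2 ⊕ ℤ/6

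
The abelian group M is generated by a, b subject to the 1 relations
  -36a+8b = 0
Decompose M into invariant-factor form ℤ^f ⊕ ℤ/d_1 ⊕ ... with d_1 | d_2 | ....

rank_ℚ(R)=1; free=2−1=1
SNF(R) diag = [4] → torsion [4]

Answer: M ≅ ℤ^1 ⊕ ℤ/4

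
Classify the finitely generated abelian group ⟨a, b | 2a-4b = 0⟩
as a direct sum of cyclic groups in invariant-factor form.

rank_ℚ(R)=1; free=2−1=1
SNF(R) diag = [2] → torsion [2]

Answer: M ≅ ℤ^1 ⊕ ℤ/2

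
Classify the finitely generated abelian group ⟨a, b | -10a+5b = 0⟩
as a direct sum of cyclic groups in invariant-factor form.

rank_ℚ(R)=1; free=2−1=1
SNF(R) diag = [5] → torsion [5]

Answer: M ≅ ℤ^1 ⊕ ℤ/5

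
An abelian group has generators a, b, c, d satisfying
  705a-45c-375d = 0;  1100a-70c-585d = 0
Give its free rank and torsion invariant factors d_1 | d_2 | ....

Answer: M ≅ ℤ^2 ⊕ ℤ/5 ⊕ ℤ/15

Derivation:
rank_ℚ(R)=2; free=4−2=2
SNF(R) diag = [5, 15] → torsion [5, 15]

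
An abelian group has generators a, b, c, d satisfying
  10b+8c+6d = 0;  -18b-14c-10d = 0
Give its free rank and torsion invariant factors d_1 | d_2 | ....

rank_ℚ(R)=2; free=4−2=2
SNF(R) diag = [2, 2] → torsion [2, 2]

Answer: M ≅ ℤ^2 ⊕ ℤ/2 ⊕ ℤ/2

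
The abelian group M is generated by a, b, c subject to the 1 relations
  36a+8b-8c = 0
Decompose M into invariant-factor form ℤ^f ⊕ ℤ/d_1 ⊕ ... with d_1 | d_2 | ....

Answer: M ≅ ℤ^2 ⊕ ℤ/4

Derivation:
rank_ℚ(R)=1; free=3−1=2
SNF(R) diag = [4] → torsion [4]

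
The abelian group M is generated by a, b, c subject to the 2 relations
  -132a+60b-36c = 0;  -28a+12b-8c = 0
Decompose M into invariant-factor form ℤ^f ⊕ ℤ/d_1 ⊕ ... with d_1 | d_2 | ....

Answer: M ≅ ℤ^1 ⊕ ℤ/4 ⊕ ℤ/12

Derivation:
rank_ℚ(R)=2; free=3−2=1
SNF(R) diag = [4, 12] → torsion [4, 12]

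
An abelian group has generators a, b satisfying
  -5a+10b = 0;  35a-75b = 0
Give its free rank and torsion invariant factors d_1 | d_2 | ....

rank_ℚ(R)=2; free=2−2=0
SNF(R) diag = [5, 5] → torsion [5, 5]

Answer: M ≅ ℤ/5 ⊕ ℤ/5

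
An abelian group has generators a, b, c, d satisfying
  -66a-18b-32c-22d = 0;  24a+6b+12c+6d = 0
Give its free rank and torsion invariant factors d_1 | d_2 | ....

rank_ℚ(R)=2; free=4−2=2
SNF(R) diag = [2, 6] → torsion [2, 6]

Answer: M ≅ ℤ^2 ⊕ ℤ/2 ⊕ ℤ/6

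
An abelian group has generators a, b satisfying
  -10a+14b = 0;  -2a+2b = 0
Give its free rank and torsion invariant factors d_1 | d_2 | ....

rank_ℚ(R)=2; free=2−2=0
SNF(R) diag = [2, 4] → torsion [2, 4]

Answer: M ≅ ℤ/2 ⊕ ℤ/4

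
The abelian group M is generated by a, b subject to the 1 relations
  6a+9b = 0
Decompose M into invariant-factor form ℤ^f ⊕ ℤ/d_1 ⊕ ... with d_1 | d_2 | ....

Answer: M ≅ ℤ^1 ⊕ ℤ/3

Derivation:
rank_ℚ(R)=1; free=2−1=1
SNF(R) diag = [3] → torsion [3]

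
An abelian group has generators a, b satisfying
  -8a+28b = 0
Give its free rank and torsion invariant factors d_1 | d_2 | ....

Answer: M ≅ ℤ^1 ⊕ ℤ/4

Derivation:
rank_ℚ(R)=1; free=2−1=1
SNF(R) diag = [4] → torsion [4]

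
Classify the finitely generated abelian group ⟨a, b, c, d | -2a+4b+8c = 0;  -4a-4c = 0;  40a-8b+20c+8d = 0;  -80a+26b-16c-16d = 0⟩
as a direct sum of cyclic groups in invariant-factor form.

rank_ℚ(R)=4; free=4−4=0
SNF(R) diag = [2, 2, 4, 8] → torsion [2, 2, 4, 8]

Answer: M ≅ ℤ/2 ⊕ ℤ/2 ⊕ ℤ/4 ⊕ ℤ/8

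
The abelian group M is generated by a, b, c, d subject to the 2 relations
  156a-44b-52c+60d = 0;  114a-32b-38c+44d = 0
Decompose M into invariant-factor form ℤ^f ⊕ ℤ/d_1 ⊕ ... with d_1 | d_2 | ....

Answer: M ≅ ℤ^2 ⊕ ℤ/2 ⊕ ℤ/4

Derivation:
rank_ℚ(R)=2; free=4−2=2
SNF(R) diag = [2, 4] → torsion [2, 4]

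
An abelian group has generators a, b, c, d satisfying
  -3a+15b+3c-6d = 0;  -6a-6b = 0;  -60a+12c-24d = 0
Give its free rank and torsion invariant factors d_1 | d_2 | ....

rank_ℚ(R)=3; free=4−3=1
SNF(R) diag = [3, 6, 12] → torsion [3, 6, 12]

Answer: M ≅ ℤ^1 ⊕ ℤ/3 ⊕ ℤ/6 ⊕ ℤ/12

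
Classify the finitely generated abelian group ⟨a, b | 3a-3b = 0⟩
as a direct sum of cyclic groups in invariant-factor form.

Answer: M ≅ ℤ^1 ⊕ ℤ/3

Derivation:
rank_ℚ(R)=1; free=2−1=1
SNF(R) diag = [3] → torsion [3]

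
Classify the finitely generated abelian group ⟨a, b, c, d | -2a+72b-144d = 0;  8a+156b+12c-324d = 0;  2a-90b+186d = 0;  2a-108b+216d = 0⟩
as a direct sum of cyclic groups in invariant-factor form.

rank_ℚ(R)=4; free=4−4=0
SNF(R) diag = [2, 6, 12, 36] → torsion [2, 6, 12, 36]

Answer: M ≅ ℤ/2 ⊕ ℤ/6 ⊕ ℤ/12 ⊕ ℤ/36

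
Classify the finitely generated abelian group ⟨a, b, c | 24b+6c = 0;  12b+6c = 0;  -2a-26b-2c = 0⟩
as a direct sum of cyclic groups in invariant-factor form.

rank_ℚ(R)=3; free=3−3=0
SNF(R) diag = [2, 6, 12] → torsion [2, 6, 12]

Answer: M ≅ ℤ/2 ⊕ ℤ/6 ⊕ ℤ/12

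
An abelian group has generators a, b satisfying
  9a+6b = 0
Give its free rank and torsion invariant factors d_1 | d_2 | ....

Answer: M ≅ ℤ^1 ⊕ ℤ/3

Derivation:
rank_ℚ(R)=1; free=2−1=1
SNF(R) diag = [3] → torsion [3]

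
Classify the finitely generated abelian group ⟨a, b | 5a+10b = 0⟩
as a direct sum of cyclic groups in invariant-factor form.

Answer: M ≅ ℤ^1 ⊕ ℤ/5

Derivation:
rank_ℚ(R)=1; free=2−1=1
SNF(R) diag = [5] → torsion [5]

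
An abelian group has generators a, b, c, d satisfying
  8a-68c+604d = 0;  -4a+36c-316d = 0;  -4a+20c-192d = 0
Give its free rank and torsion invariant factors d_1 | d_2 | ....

rank_ℚ(R)=3; free=4−3=1
SNF(R) diag = [4, 4, 12] → torsion [4, 4, 12]

Answer: M ≅ ℤ^1 ⊕ ℤ/4 ⊕ ℤ/4 ⊕ ℤ/12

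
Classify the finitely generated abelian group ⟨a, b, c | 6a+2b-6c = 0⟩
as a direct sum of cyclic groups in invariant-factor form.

rank_ℚ(R)=1; free=3−1=2
SNF(R) diag = [2] → torsion [2]

Answer: M ≅ ℤ^2 ⊕ ℤ/2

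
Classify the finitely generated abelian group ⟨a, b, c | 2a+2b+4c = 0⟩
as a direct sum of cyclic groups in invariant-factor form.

rank_ℚ(R)=1; free=3−1=2
SNF(R) diag = [2] → torsion [2]

Answer: M ≅ ℤ^2 ⊕ ℤ/2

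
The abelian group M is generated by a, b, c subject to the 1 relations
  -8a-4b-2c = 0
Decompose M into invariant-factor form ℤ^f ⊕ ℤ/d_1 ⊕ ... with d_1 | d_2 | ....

Answer: M ≅ ℤ^2 ⊕ ℤ/2

Derivation:
rank_ℚ(R)=1; free=3−1=2
SNF(R) diag = [2] → torsion [2]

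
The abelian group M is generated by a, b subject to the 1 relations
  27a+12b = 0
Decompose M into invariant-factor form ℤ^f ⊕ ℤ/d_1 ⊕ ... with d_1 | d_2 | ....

Answer: M ≅ ℤ^1 ⊕ ℤ/3

Derivation:
rank_ℚ(R)=1; free=2−1=1
SNF(R) diag = [3] → torsion [3]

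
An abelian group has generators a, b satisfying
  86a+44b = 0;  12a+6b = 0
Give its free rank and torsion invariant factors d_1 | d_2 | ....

rank_ℚ(R)=2; free=2−2=0
SNF(R) diag = [2, 6] → torsion [2, 6]

Answer: M ≅ ℤ/2 ⊕ ℤ/6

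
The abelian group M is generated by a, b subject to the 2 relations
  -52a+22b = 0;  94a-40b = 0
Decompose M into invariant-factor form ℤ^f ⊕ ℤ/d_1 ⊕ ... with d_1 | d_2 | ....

Answer: M ≅ ℤ/2 ⊕ ℤ/6

Derivation:
rank_ℚ(R)=2; free=2−2=0
SNF(R) diag = [2, 6] → torsion [2, 6]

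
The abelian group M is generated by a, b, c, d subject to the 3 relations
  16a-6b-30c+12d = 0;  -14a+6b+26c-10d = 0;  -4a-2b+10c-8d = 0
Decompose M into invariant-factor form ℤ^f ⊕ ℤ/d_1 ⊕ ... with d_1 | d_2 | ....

rank_ℚ(R)=3; free=4−3=1
SNF(R) diag = [2, 2, 4] → torsion [2, 2, 4]

Answer: M ≅ ℤ^1 ⊕ ℤ/2 ⊕ ℤ/2 ⊕ ℤ/4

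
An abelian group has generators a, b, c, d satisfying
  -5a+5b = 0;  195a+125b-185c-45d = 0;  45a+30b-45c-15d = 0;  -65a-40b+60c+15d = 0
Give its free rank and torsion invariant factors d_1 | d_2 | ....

Answer: M ≅ ℤ/5 ⊕ ℤ/5 ⊕ ℤ/15 ⊕ ℤ/15

Derivation:
rank_ℚ(R)=4; free=4−4=0
SNF(R) diag = [5, 5, 15, 15] → torsion [5, 5, 15, 15]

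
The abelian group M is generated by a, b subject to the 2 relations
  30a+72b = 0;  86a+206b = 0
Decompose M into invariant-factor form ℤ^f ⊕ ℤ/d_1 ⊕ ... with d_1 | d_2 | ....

rank_ℚ(R)=2; free=2−2=0
SNF(R) diag = [2, 6] → torsion [2, 6]

Answer: M ≅ ℤ/2 ⊕ ℤ/6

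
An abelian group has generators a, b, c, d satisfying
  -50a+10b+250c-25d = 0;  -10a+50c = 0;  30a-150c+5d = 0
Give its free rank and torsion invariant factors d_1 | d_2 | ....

Answer: M ≅ ℤ^1 ⊕ ℤ/5 ⊕ ℤ/10 ⊕ ℤ/10

Derivation:
rank_ℚ(R)=3; free=4−3=1
SNF(R) diag = [5, 10, 10] → torsion [5, 10, 10]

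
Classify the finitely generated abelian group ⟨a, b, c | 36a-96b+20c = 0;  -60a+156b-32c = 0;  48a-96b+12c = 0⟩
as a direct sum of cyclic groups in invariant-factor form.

rank_ℚ(R)=3; free=3−3=0
SNF(R) diag = [4, 12, 12] → torsion [4, 12, 12]

Answer: M ≅ ℤ/4 ⊕ ℤ/12 ⊕ ℤ/12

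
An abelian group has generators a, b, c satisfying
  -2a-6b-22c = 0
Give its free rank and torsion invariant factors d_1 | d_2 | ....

Answer: M ≅ ℤ^2 ⊕ ℤ/2

Derivation:
rank_ℚ(R)=1; free=3−1=2
SNF(R) diag = [2] → torsion [2]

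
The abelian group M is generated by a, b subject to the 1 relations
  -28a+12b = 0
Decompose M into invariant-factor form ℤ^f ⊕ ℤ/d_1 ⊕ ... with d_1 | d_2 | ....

rank_ℚ(R)=1; free=2−1=1
SNF(R) diag = [4] → torsion [4]

Answer: M ≅ ℤ^1 ⊕ ℤ/4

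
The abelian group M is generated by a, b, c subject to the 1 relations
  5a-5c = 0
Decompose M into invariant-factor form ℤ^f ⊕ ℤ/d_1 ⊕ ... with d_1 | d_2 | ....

Answer: M ≅ ℤ^2 ⊕ ℤ/5

Derivation:
rank_ℚ(R)=1; free=3−1=2
SNF(R) diag = [5] → torsion [5]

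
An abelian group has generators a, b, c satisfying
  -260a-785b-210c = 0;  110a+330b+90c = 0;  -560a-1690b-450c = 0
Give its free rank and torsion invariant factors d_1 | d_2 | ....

Answer: M ≅ ℤ/5 ⊕ ℤ/10 ⊕ ℤ/30

Derivation:
rank_ℚ(R)=3; free=3−3=0
SNF(R) diag = [5, 10, 30] → torsion [5, 10, 30]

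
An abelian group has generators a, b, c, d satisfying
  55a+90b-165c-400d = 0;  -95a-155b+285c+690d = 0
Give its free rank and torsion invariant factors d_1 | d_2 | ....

rank_ℚ(R)=2; free=4−2=2
SNF(R) diag = [5, 5] → torsion [5, 5]

Answer: M ≅ ℤ^2 ⊕ ℤ/5 ⊕ ℤ/5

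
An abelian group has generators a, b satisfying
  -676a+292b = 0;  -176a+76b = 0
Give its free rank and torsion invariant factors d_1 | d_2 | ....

Answer: M ≅ ℤ/4 ⊕ ℤ/4

Derivation:
rank_ℚ(R)=2; free=2−2=0
SNF(R) diag = [4, 4] → torsion [4, 4]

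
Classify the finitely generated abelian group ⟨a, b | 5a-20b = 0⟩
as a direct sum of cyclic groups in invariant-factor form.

rank_ℚ(R)=1; free=2−1=1
SNF(R) diag = [5] → torsion [5]

Answer: M ≅ ℤ^1 ⊕ ℤ/5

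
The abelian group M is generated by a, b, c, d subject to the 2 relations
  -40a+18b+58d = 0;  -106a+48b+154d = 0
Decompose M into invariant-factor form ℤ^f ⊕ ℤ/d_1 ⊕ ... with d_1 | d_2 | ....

rank_ℚ(R)=2; free=4−2=2
SNF(R) diag = [2, 6] → torsion [2, 6]

Answer: M ≅ ℤ^2 ⊕ ℤ/2 ⊕ ℤ/6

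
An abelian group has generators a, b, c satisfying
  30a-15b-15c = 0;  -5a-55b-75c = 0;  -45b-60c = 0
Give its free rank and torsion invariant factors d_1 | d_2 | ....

Answer: M ≅ ℤ/5 ⊕ ℤ/15 ⊕ ℤ/15

Derivation:
rank_ℚ(R)=3; free=3−3=0
SNF(R) diag = [5, 15, 15] → torsion [5, 15, 15]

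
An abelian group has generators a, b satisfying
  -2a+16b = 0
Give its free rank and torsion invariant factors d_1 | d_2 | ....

Answer: M ≅ ℤ^1 ⊕ ℤ/2

Derivation:
rank_ℚ(R)=1; free=2−1=1
SNF(R) diag = [2] → torsion [2]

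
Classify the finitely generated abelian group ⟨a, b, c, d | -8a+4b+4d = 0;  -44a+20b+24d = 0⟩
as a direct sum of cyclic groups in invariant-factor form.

rank_ℚ(R)=2; free=4−2=2
SNF(R) diag = [4, 4] → torsion [4, 4]

Answer: M ≅ ℤ^2 ⊕ ℤ/4 ⊕ ℤ/4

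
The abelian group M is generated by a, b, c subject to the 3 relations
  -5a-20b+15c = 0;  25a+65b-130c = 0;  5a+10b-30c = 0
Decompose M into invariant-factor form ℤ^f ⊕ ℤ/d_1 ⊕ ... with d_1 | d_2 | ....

rank_ℚ(R)=3; free=3−3=0
SNF(R) diag = [5, 5, 5] → torsion [5, 5, 5]

Answer: M ≅ ℤ/5 ⊕ ℤ/5 ⊕ ℤ/5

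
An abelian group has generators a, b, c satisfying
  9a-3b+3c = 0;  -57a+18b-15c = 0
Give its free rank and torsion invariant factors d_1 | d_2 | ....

Answer: M ≅ ℤ^1 ⊕ ℤ/3 ⊕ ℤ/3

Derivation:
rank_ℚ(R)=2; free=3−2=1
SNF(R) diag = [3, 3] → torsion [3, 3]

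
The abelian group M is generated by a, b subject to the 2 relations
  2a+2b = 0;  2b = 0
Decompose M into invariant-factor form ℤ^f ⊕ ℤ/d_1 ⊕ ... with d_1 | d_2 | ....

Answer: M ≅ ℤ/2 ⊕ ℤ/2

Derivation:
rank_ℚ(R)=2; free=2−2=0
SNF(R) diag = [2, 2] → torsion [2, 2]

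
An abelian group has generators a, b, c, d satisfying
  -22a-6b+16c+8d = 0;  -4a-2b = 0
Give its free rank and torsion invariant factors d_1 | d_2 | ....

rank_ℚ(R)=2; free=4−2=2
SNF(R) diag = [2, 2] → torsion [2, 2]

Answer: M ≅ ℤ^2 ⊕ ℤ/2 ⊕ ℤ/2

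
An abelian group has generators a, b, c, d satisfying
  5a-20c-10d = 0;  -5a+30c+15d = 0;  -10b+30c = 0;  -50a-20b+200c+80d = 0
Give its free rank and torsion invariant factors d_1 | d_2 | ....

rank_ℚ(R)=4; free=4−4=0
SNF(R) diag = [5, 5, 10, 20] → torsion [5, 5, 10, 20]

Answer: M ≅ ℤ/5 ⊕ ℤ/5 ⊕ ℤ/10 ⊕ ℤ/20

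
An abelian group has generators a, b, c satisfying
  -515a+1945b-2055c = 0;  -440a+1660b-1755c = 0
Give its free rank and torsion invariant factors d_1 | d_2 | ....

Answer: M ≅ ℤ^1 ⊕ ℤ/5 ⊕ ℤ/15

Derivation:
rank_ℚ(R)=2; free=3−2=1
SNF(R) diag = [5, 15] → torsion [5, 15]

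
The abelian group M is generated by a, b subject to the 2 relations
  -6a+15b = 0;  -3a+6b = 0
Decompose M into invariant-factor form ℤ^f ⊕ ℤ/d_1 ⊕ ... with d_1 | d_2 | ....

Answer: M ≅ ℤ/3 ⊕ ℤ/3

Derivation:
rank_ℚ(R)=2; free=2−2=0
SNF(R) diag = [3, 3] → torsion [3, 3]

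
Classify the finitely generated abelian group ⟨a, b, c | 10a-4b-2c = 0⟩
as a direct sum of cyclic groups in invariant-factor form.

rank_ℚ(R)=1; free=3−1=2
SNF(R) diag = [2] → torsion [2]

Answer: M ≅ ℤ^2 ⊕ ℤ/2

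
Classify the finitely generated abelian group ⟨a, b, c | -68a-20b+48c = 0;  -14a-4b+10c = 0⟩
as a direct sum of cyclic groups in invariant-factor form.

rank_ℚ(R)=2; free=3−2=1
SNF(R) diag = [2, 4] → torsion [2, 4]

Answer: M ≅ ℤ^1 ⊕ ℤ/2 ⊕ ℤ/4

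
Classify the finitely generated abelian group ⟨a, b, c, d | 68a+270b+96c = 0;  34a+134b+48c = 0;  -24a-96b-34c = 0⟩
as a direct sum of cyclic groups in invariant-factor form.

rank_ℚ(R)=3; free=4−3=1
SNF(R) diag = [2, 2, 2] → torsion [2, 2, 2]

Answer: M ≅ ℤ^1 ⊕ ℤ/2 ⊕ ℤ/2 ⊕ ℤ/2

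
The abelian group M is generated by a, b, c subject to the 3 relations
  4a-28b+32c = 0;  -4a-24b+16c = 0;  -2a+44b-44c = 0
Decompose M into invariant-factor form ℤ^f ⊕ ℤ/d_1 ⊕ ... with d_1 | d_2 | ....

rank_ℚ(R)=3; free=3−3=0
SNF(R) diag = [2, 4, 8] → torsion [2, 4, 8]

Answer: M ≅ ℤ/2 ⊕ ℤ/4 ⊕ ℤ/8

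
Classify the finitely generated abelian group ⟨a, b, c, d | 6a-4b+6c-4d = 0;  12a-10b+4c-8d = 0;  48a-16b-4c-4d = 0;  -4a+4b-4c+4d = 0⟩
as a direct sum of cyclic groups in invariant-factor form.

rank_ℚ(R)=4; free=4−4=0
SNF(R) diag = [2, 2, 4, 4] → torsion [2, 2, 4, 4]

Answer: M ≅ ℤ/2 ⊕ ℤ/2 ⊕ ℤ/4 ⊕ ℤ/4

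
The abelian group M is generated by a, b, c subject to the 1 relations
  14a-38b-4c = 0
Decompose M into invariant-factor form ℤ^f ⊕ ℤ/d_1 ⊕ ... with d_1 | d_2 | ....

rank_ℚ(R)=1; free=3−1=2
SNF(R) diag = [2] → torsion [2]

Answer: M ≅ ℤ^2 ⊕ ℤ/2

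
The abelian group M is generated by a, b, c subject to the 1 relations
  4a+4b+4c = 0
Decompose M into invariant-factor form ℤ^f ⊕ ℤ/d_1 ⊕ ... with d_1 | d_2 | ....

Answer: M ≅ ℤ^2 ⊕ ℤ/4

Derivation:
rank_ℚ(R)=1; free=3−1=2
SNF(R) diag = [4] → torsion [4]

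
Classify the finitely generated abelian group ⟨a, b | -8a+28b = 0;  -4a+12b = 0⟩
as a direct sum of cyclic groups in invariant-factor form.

Answer: M ≅ ℤ/4 ⊕ ℤ/4

Derivation:
rank_ℚ(R)=2; free=2−2=0
SNF(R) diag = [4, 4] → torsion [4, 4]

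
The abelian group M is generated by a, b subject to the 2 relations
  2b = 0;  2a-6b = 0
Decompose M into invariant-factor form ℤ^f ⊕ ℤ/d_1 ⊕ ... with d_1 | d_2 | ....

rank_ℚ(R)=2; free=2−2=0
SNF(R) diag = [2, 2] → torsion [2, 2]

Answer: M ≅ ℤ/2 ⊕ ℤ/2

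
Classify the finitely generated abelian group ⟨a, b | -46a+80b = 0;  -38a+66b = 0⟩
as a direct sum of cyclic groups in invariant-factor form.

Answer: M ≅ ℤ/2 ⊕ ℤ/2

Derivation:
rank_ℚ(R)=2; free=2−2=0
SNF(R) diag = [2, 2] → torsion [2, 2]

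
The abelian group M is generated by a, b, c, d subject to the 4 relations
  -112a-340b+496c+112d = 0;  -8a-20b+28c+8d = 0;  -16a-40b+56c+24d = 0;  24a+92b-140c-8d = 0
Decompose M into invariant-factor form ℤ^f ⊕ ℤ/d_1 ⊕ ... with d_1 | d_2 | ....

Answer: M ≅ ℤ/4 ⊕ ℤ/4 ⊕ ℤ/8 ⊕ ℤ/16

Derivation:
rank_ℚ(R)=4; free=4−4=0
SNF(R) diag = [4, 4, 8, 16] → torsion [4, 4, 8, 16]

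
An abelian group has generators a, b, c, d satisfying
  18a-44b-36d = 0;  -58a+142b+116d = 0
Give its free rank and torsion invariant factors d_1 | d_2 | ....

Answer: M ≅ ℤ^2 ⊕ ℤ/2 ⊕ ℤ/2

Derivation:
rank_ℚ(R)=2; free=4−2=2
SNF(R) diag = [2, 2] → torsion [2, 2]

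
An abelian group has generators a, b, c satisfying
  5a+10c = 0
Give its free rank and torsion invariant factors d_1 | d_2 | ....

rank_ℚ(R)=1; free=3−1=2
SNF(R) diag = [5] → torsion [5]

Answer: M ≅ ℤ^2 ⊕ ℤ/5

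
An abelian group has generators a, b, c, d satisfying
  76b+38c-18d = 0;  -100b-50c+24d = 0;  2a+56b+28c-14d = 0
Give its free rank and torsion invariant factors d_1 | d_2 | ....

Answer: M ≅ ℤ^1 ⊕ ℤ/2 ⊕ ℤ/2 ⊕ ℤ/6

Derivation:
rank_ℚ(R)=3; free=4−3=1
SNF(R) diag = [2, 2, 6] → torsion [2, 2, 6]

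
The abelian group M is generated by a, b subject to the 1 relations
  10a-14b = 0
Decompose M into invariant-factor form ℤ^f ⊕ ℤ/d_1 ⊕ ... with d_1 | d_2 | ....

Answer: M ≅ ℤ^1 ⊕ ℤ/2

Derivation:
rank_ℚ(R)=1; free=2−1=1
SNF(R) diag = [2] → torsion [2]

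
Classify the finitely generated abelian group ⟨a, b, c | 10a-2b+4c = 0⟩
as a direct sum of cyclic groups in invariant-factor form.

Answer: M ≅ ℤ^2 ⊕ ℤ/2

Derivation:
rank_ℚ(R)=1; free=3−1=2
SNF(R) diag = [2] → torsion [2]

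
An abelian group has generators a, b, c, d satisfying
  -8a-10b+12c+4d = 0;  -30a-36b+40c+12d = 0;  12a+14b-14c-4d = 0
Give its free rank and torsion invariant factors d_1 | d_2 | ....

rank_ℚ(R)=3; free=4−3=1
SNF(R) diag = [2, 2, 2] → torsion [2, 2, 2]

Answer: M ≅ ℤ^1 ⊕ ℤ/2 ⊕ ℤ/2 ⊕ ℤ/2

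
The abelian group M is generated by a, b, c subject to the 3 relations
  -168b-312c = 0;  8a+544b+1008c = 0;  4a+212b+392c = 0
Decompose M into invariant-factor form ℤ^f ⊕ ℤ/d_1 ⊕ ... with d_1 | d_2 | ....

Answer: M ≅ ℤ/4 ⊕ ℤ/8 ⊕ ℤ/24

Derivation:
rank_ℚ(R)=3; free=3−3=0
SNF(R) diag = [4, 8, 24] → torsion [4, 8, 24]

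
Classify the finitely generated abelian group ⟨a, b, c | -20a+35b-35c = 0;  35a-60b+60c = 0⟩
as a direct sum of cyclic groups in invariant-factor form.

Answer: M ≅ ℤ^1 ⊕ ℤ/5 ⊕ ℤ/5

Derivation:
rank_ℚ(R)=2; free=3−2=1
SNF(R) diag = [5, 5] → torsion [5, 5]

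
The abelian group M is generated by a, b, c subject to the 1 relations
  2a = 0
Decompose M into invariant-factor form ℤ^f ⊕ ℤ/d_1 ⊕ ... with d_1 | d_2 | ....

Answer: M ≅ ℤ^2 ⊕ ℤ/2

Derivation:
rank_ℚ(R)=1; free=3−1=2
SNF(R) diag = [2] → torsion [2]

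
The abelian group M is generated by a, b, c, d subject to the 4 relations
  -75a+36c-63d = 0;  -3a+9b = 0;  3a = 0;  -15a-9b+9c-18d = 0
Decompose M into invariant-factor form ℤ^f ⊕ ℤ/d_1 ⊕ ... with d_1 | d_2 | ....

Answer: M ≅ ℤ/3 ⊕ ℤ/9 ⊕ ℤ/9 ⊕ ℤ/9

Derivation:
rank_ℚ(R)=4; free=4−4=0
SNF(R) diag = [3, 9, 9, 9] → torsion [3, 9, 9, 9]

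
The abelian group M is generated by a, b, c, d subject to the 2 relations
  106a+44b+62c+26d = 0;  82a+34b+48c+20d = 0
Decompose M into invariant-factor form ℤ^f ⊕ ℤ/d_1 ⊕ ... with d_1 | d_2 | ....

Answer: M ≅ ℤ^2 ⊕ ℤ/2 ⊕ ℤ/2

Derivation:
rank_ℚ(R)=2; free=4−2=2
SNF(R) diag = [2, 2] → torsion [2, 2]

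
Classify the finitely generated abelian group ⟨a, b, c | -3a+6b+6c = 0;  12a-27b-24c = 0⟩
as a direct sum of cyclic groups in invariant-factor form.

Answer: M ≅ ℤ^1 ⊕ ℤ/3 ⊕ ℤ/3

Derivation:
rank_ℚ(R)=2; free=3−2=1
SNF(R) diag = [3, 3] → torsion [3, 3]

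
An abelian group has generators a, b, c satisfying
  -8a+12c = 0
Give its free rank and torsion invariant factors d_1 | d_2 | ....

rank_ℚ(R)=1; free=3−1=2
SNF(R) diag = [4] → torsion [4]

Answer: M ≅ ℤ^2 ⊕ ℤ/4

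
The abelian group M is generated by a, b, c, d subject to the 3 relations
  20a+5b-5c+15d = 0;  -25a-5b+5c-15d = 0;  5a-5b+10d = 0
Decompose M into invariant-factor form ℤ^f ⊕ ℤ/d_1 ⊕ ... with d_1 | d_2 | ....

Answer: M ≅ ℤ^1 ⊕ ℤ/5 ⊕ ℤ/5 ⊕ ℤ/5

Derivation:
rank_ℚ(R)=3; free=4−3=1
SNF(R) diag = [5, 5, 5] → torsion [5, 5, 5]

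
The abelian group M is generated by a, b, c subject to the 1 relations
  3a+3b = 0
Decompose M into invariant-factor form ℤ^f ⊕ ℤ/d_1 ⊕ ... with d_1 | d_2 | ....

rank_ℚ(R)=1; free=3−1=2
SNF(R) diag = [3] → torsion [3]

Answer: M ≅ ℤ^2 ⊕ ℤ/3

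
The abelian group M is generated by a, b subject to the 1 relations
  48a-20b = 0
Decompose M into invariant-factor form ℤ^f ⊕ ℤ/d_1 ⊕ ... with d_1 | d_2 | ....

Answer: M ≅ ℤ^1 ⊕ ℤ/4

Derivation:
rank_ℚ(R)=1; free=2−1=1
SNF(R) diag = [4] → torsion [4]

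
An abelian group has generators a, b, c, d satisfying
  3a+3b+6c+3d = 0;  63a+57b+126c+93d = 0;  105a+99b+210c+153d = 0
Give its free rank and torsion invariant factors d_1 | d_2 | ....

rank_ℚ(R)=3; free=4−3=1
SNF(R) diag = [3, 6, 18] → torsion [3, 6, 18]

Answer: M ≅ ℤ^1 ⊕ ℤ/3 ⊕ ℤ/6 ⊕ ℤ/18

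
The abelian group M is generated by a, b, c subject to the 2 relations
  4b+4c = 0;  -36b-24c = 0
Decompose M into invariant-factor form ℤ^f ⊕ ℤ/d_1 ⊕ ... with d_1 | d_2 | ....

rank_ℚ(R)=2; free=3−2=1
SNF(R) diag = [4, 12] → torsion [4, 12]

Answer: M ≅ ℤ^1 ⊕ ℤ/4 ⊕ ℤ/12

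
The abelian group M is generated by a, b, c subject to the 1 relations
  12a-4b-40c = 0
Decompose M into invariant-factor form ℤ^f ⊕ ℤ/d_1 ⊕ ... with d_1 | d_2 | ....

rank_ℚ(R)=1; free=3−1=2
SNF(R) diag = [4] → torsion [4]

Answer: M ≅ ℤ^2 ⊕ ℤ/4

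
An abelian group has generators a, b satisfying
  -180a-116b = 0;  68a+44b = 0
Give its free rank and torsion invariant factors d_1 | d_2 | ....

rank_ℚ(R)=2; free=2−2=0
SNF(R) diag = [4, 8] → torsion [4, 8]

Answer: M ≅ ℤ/4 ⊕ ℤ/8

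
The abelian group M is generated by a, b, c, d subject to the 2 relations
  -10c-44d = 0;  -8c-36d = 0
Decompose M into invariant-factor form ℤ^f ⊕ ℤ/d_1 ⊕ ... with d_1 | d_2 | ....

Answer: M ≅ ℤ^2 ⊕ ℤ/2 ⊕ ℤ/4

Derivation:
rank_ℚ(R)=2; free=4−2=2
SNF(R) diag = [2, 4] → torsion [2, 4]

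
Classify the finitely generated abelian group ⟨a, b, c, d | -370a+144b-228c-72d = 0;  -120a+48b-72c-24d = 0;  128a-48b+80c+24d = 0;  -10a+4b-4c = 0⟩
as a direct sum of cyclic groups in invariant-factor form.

Answer: M ≅ ℤ/2 ⊕ ℤ/4 ⊕ ℤ/8 ⊕ ℤ/24

Derivation:
rank_ℚ(R)=4; free=4−4=0
SNF(R) diag = [2, 4, 8, 24] → torsion [2, 4, 8, 24]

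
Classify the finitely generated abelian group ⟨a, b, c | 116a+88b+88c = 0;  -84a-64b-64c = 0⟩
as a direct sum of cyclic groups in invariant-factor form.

Answer: M ≅ ℤ^1 ⊕ ℤ/4 ⊕ ℤ/8

Derivation:
rank_ℚ(R)=2; free=3−2=1
SNF(R) diag = [4, 8] → torsion [4, 8]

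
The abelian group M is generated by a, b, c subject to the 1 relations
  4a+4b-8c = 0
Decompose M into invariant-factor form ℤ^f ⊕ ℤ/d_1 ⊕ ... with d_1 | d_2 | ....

Answer: M ≅ ℤ^2 ⊕ ℤ/4

Derivation:
rank_ℚ(R)=1; free=3−1=2
SNF(R) diag = [4] → torsion [4]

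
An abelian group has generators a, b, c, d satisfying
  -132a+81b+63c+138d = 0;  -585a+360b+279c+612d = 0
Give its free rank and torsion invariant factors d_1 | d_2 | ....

Answer: M ≅ ℤ^2 ⊕ ℤ/3 ⊕ ℤ/9

Derivation:
rank_ℚ(R)=2; free=4−2=2
SNF(R) diag = [3, 9] → torsion [3, 9]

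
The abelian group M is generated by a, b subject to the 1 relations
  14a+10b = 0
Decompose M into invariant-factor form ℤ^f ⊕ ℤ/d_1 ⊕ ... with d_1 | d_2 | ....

Answer: M ≅ ℤ^1 ⊕ ℤ/2

Derivation:
rank_ℚ(R)=1; free=2−1=1
SNF(R) diag = [2] → torsion [2]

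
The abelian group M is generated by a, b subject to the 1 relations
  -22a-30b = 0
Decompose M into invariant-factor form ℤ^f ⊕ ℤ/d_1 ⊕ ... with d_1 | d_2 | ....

rank_ℚ(R)=1; free=2−1=1
SNF(R) diag = [2] → torsion [2]

Answer: M ≅ ℤ^1 ⊕ ℤ/2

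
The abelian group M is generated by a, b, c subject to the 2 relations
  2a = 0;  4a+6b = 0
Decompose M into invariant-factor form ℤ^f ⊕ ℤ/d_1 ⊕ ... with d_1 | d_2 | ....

Answer: M ≅ ℤ^1 ⊕ ℤ/2 ⊕ ℤ/6

Derivation:
rank_ℚ(R)=2; free=3−2=1
SNF(R) diag = [2, 6] → torsion [2, 6]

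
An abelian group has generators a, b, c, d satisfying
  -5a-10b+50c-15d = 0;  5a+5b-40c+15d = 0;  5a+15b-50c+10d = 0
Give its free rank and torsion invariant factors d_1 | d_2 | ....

rank_ℚ(R)=3; free=4−3=1
SNF(R) diag = [5, 5, 5] → torsion [5, 5, 5]

Answer: M ≅ ℤ^1 ⊕ ℤ/5 ⊕ ℤ/5 ⊕ ℤ/5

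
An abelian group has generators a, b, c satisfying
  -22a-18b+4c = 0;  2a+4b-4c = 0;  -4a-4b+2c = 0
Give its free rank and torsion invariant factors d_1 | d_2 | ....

rank_ℚ(R)=3; free=3−3=0
SNF(R) diag = [2, 2, 2] → torsion [2, 2, 2]

Answer: M ≅ ℤ/2 ⊕ ℤ/2 ⊕ ℤ/2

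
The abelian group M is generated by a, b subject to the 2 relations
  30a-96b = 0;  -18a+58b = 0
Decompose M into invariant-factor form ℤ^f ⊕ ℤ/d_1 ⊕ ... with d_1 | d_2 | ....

rank_ℚ(R)=2; free=2−2=0
SNF(R) diag = [2, 6] → torsion [2, 6]

Answer: M ≅ ℤ/2 ⊕ ℤ/6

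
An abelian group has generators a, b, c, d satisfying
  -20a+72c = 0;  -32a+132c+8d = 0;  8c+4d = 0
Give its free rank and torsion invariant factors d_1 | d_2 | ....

rank_ℚ(R)=3; free=4−3=1
SNF(R) diag = [4, 4, 4] → torsion [4, 4, 4]

Answer: M ≅ ℤ^1 ⊕ ℤ/4 ⊕ ℤ/4 ⊕ ℤ/4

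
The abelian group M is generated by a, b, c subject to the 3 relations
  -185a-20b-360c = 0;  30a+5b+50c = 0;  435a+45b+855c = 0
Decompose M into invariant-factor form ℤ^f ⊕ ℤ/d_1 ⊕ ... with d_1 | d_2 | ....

Answer: M ≅ ℤ/5 ⊕ ℤ/5 ⊕ ℤ/15

Derivation:
rank_ℚ(R)=3; free=3−3=0
SNF(R) diag = [5, 5, 15] → torsion [5, 5, 15]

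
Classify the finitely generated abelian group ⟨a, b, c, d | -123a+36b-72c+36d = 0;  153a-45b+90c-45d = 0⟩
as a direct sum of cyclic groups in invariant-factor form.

rank_ℚ(R)=2; free=4−2=2
SNF(R) diag = [3, 9] → torsion [3, 9]

Answer: M ≅ ℤ^2 ⊕ ℤ/3 ⊕ ℤ/9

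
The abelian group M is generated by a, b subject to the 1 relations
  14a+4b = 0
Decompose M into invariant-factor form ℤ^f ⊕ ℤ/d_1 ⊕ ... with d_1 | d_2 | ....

rank_ℚ(R)=1; free=2−1=1
SNF(R) diag = [2] → torsion [2]

Answer: M ≅ ℤ^1 ⊕ ℤ/2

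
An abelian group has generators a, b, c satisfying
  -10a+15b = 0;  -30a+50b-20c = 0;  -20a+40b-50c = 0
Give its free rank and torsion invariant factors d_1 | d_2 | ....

rank_ℚ(R)=3; free=3−3=0
SNF(R) diag = [5, 10, 10] → torsion [5, 10, 10]

Answer: M ≅ ℤ/5 ⊕ ℤ/10 ⊕ ℤ/10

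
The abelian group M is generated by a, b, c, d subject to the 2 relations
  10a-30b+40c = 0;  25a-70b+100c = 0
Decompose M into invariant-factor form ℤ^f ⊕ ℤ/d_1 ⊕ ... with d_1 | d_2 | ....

rank_ℚ(R)=2; free=4−2=2
SNF(R) diag = [5, 10] → torsion [5, 10]

Answer: M ≅ ℤ^2 ⊕ ℤ/5 ⊕ ℤ/10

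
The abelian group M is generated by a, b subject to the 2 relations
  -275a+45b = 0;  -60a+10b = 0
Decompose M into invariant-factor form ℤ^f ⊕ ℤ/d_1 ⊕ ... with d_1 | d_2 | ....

rank_ℚ(R)=2; free=2−2=0
SNF(R) diag = [5, 10] → torsion [5, 10]

Answer: M ≅ ℤ/5 ⊕ ℤ/10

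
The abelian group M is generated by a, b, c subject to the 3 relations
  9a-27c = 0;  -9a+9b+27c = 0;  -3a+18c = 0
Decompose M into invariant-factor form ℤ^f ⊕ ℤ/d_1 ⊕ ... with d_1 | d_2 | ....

Answer: M ≅ ℤ/3 ⊕ ℤ/9 ⊕ ℤ/27

Derivation:
rank_ℚ(R)=3; free=3−3=0
SNF(R) diag = [3, 9, 27] → torsion [3, 9, 27]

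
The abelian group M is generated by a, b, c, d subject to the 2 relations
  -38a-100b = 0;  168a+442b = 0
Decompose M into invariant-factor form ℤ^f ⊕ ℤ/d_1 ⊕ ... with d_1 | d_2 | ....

rank_ℚ(R)=2; free=4−2=2
SNF(R) diag = [2, 2] → torsion [2, 2]

Answer: M ≅ ℤ^2 ⊕ ℤ/2 ⊕ ℤ/2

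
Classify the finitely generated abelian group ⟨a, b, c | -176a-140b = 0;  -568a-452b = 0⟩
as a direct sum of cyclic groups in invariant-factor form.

rank_ℚ(R)=2; free=3−2=1
SNF(R) diag = [4, 8] → torsion [4, 8]

Answer: M ≅ ℤ^1 ⊕ ℤ/4 ⊕ ℤ/8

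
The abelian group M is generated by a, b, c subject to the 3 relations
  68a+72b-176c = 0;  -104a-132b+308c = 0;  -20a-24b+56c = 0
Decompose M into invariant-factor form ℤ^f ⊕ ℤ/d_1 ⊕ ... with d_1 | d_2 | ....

Answer: M ≅ ℤ/4 ⊕ ℤ/12 ⊕ ℤ/24

Derivation:
rank_ℚ(R)=3; free=3−3=0
SNF(R) diag = [4, 12, 24] → torsion [4, 12, 24]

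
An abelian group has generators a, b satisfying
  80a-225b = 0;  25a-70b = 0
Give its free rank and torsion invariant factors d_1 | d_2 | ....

rank_ℚ(R)=2; free=2−2=0
SNF(R) diag = [5, 5] → torsion [5, 5]

Answer: M ≅ ℤ/5 ⊕ ℤ/5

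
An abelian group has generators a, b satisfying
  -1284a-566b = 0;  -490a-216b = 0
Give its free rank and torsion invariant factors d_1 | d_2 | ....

rank_ℚ(R)=2; free=2−2=0
SNF(R) diag = [2, 2] → torsion [2, 2]

Answer: M ≅ ℤ/2 ⊕ ℤ/2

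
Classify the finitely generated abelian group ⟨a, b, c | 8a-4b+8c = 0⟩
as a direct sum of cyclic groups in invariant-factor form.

rank_ℚ(R)=1; free=3−1=2
SNF(R) diag = [4] → torsion [4]

Answer: M ≅ ℤ^2 ⊕ ℤ/4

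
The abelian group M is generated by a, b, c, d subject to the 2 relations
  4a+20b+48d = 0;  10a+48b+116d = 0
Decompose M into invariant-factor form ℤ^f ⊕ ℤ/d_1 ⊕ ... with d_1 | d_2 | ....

Answer: M ≅ ℤ^2 ⊕ ℤ/2 ⊕ ℤ/4

Derivation:
rank_ℚ(R)=2; free=4−2=2
SNF(R) diag = [2, 4] → torsion [2, 4]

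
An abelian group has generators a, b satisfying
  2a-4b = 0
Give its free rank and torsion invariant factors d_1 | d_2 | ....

rank_ℚ(R)=1; free=2−1=1
SNF(R) diag = [2] → torsion [2]

Answer: M ≅ ℤ^1 ⊕ ℤ/2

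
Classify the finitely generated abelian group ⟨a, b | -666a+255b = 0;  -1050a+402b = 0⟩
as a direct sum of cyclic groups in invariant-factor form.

rank_ℚ(R)=2; free=2−2=0
SNF(R) diag = [3, 6] → torsion [3, 6]

Answer: M ≅ ℤ/3 ⊕ ℤ/6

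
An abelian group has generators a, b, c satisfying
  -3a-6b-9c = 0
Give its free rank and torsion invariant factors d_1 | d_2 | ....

Answer: M ≅ ℤ^2 ⊕ ℤ/3

Derivation:
rank_ℚ(R)=1; free=3−1=2
SNF(R) diag = [3] → torsion [3]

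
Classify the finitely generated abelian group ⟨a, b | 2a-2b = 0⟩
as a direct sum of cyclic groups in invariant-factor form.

rank_ℚ(R)=1; free=2−1=1
SNF(R) diag = [2] → torsion [2]

Answer: M ≅ ℤ^1 ⊕ ℤ/2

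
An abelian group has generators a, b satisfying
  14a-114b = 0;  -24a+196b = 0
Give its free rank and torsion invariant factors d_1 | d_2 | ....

rank_ℚ(R)=2; free=2−2=0
SNF(R) diag = [2, 4] → torsion [2, 4]

Answer: M ≅ ℤ/2 ⊕ ℤ/4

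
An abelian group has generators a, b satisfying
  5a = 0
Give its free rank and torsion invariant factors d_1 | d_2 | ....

Answer: M ≅ ℤ^1 ⊕ ℤ/5

Derivation:
rank_ℚ(R)=1; free=2−1=1
SNF(R) diag = [5] → torsion [5]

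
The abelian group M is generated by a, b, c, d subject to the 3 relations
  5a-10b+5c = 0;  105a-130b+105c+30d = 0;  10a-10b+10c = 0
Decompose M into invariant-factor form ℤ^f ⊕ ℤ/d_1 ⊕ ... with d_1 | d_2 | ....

rank_ℚ(R)=3; free=4−3=1
SNF(R) diag = [5, 10, 30] → torsion [5, 10, 30]

Answer: M ≅ ℤ^1 ⊕ ℤ/5 ⊕ ℤ/10 ⊕ ℤ/30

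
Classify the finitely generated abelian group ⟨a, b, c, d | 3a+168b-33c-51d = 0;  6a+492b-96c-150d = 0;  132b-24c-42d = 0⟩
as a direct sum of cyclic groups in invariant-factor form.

rank_ℚ(R)=3; free=4−3=1
SNF(R) diag = [3, 6, 18] → torsion [3, 6, 18]

Answer: M ≅ ℤ^1 ⊕ ℤ/3 ⊕ ℤ/6 ⊕ ℤ/18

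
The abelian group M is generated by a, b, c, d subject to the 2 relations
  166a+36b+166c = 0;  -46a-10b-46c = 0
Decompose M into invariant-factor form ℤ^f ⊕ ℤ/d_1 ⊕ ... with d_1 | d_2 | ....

rank_ℚ(R)=2; free=4−2=2
SNF(R) diag = [2, 2] → torsion [2, 2]

Answer: M ≅ ℤ^2 ⊕ ℤ/2 ⊕ ℤ/2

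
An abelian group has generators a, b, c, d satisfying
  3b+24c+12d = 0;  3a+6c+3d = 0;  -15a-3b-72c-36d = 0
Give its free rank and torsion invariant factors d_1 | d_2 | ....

rank_ℚ(R)=3; free=4−3=1
SNF(R) diag = [3, 3, 9] → torsion [3, 3, 9]

Answer: M ≅ ℤ^1 ⊕ ℤ/3 ⊕ ℤ/3 ⊕ ℤ/9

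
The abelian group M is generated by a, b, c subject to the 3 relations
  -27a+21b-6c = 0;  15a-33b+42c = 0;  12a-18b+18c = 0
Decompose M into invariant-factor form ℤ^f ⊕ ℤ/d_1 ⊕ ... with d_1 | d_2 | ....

Answer: M ≅ ℤ/3 ⊕ ℤ/6 ⊕ ℤ/12

Derivation:
rank_ℚ(R)=3; free=3−3=0
SNF(R) diag = [3, 6, 12] → torsion [3, 6, 12]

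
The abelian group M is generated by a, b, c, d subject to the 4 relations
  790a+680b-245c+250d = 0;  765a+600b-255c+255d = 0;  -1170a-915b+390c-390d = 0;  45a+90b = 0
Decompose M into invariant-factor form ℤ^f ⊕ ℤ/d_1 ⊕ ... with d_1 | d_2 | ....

rank_ℚ(R)=4; free=4−4=0
SNF(R) diag = [5, 15, 45, 45] → torsion [5, 15, 45, 45]

Answer: M ≅ ℤ/5 ⊕ ℤ/15 ⊕ ℤ/45 ⊕ ℤ/45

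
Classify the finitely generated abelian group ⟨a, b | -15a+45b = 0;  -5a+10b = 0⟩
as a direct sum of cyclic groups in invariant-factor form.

Answer: M ≅ ℤ/5 ⊕ ℤ/15

Derivation:
rank_ℚ(R)=2; free=2−2=0
SNF(R) diag = [5, 15] → torsion [5, 15]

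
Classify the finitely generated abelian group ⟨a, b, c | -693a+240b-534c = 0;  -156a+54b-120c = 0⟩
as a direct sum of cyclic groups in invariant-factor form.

Answer: M ≅ ℤ^1 ⊕ ℤ/3 ⊕ ℤ/6

Derivation:
rank_ℚ(R)=2; free=3−2=1
SNF(R) diag = [3, 6] → torsion [3, 6]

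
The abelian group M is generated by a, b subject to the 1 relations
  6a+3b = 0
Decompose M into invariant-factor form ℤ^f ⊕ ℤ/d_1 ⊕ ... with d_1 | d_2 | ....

rank_ℚ(R)=1; free=2−1=1
SNF(R) diag = [3] → torsion [3]

Answer: M ≅ ℤ^1 ⊕ ℤ/3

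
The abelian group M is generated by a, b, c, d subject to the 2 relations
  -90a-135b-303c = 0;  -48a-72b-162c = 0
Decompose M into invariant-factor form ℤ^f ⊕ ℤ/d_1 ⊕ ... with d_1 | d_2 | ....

Answer: M ≅ ℤ^2 ⊕ ℤ/3 ⊕ ℤ/6

Derivation:
rank_ℚ(R)=2; free=4−2=2
SNF(R) diag = [3, 6] → torsion [3, 6]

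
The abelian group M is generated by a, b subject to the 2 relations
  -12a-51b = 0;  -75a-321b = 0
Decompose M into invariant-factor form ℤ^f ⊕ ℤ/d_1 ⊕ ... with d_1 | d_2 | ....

Answer: M ≅ ℤ/3 ⊕ ℤ/9

Derivation:
rank_ℚ(R)=2; free=2−2=0
SNF(R) diag = [3, 9] → torsion [3, 9]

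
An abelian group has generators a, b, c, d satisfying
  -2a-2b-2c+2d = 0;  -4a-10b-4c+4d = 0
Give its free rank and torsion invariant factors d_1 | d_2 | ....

Answer: M ≅ ℤ^2 ⊕ ℤ/2 ⊕ ℤ/6

Derivation:
rank_ℚ(R)=2; free=4−2=2
SNF(R) diag = [2, 6] → torsion [2, 6]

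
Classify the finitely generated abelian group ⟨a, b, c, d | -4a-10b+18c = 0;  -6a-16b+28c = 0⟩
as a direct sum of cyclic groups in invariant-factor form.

rank_ℚ(R)=2; free=4−2=2
SNF(R) diag = [2, 2] → torsion [2, 2]

Answer: M ≅ ℤ^2 ⊕ ℤ/2 ⊕ ℤ/2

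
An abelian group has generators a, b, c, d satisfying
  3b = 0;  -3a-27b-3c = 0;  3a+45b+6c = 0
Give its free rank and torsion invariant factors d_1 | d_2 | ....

rank_ℚ(R)=3; free=4−3=1
SNF(R) diag = [3, 3, 3] → torsion [3, 3, 3]

Answer: M ≅ ℤ^1 ⊕ ℤ/3 ⊕ ℤ/3 ⊕ ℤ/3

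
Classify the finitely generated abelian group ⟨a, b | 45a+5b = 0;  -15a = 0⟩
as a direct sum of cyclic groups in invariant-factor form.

rank_ℚ(R)=2; free=2−2=0
SNF(R) diag = [5, 15] → torsion [5, 15]

Answer: M ≅ ℤ/5 ⊕ ℤ/15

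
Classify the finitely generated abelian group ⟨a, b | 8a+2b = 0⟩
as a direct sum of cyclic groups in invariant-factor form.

rank_ℚ(R)=1; free=2−1=1
SNF(R) diag = [2] → torsion [2]

Answer: M ≅ ℤ^1 ⊕ ℤ/2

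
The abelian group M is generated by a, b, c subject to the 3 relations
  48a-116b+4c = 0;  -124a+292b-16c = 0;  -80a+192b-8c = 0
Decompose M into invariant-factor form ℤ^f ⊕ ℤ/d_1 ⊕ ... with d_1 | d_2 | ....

rank_ℚ(R)=3; free=3−3=0
SNF(R) diag = [4, 4, 8] → torsion [4, 4, 8]

Answer: M ≅ ℤ/4 ⊕ ℤ/4 ⊕ ℤ/8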